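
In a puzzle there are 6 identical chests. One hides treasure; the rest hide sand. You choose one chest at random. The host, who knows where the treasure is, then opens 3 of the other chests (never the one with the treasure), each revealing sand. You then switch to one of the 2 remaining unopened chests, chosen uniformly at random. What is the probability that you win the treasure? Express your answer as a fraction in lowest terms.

Your original chest holds the treasure with probability 1/6, so the other 5 collectively hold it with probability 5/6.
The host can always find 3 empty chests to open, so the reveals don't change that 5/6; it is now spread over the 2 remaining unopened chests.
P(win by switching) = (5/6) · (1/2) = 5/12.

5/12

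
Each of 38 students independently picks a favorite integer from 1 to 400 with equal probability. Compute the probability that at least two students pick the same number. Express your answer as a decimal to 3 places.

It's easier to compute the probability that all 38 are distinct.
P(all distinct) = 400/400 · 399/400 · ··· · 363/400 ≈ 0.163.
So the probability of at least one match is 1 − 0.163 = 0.837.

0.837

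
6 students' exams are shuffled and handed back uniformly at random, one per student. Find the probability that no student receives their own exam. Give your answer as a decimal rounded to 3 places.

This is the derangement probability: permutations of 6 with no fixed point.
D(6) = 6! · (1 − 1/1! + 1/2! − ··· + (−1)^6/6!) = 265.
P = 265/720 = 53/144 ≈ 0.368.

0.368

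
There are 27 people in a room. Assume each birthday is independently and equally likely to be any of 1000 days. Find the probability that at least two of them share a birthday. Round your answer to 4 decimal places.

It's easier to compute the probability that all 27 are distinct.
P(all distinct) = 1000/1000 · 999/1000 · ··· · 974/1000 ≈ 0.7018.
So the probability of at least one match is 1 − 0.7018 = 0.2982.

0.2982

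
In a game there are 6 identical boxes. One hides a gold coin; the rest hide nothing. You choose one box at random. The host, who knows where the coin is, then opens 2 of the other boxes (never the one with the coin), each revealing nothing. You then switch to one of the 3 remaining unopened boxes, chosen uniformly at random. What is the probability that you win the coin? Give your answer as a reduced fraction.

5/18

Your original box holds the coin with probability 1/6, so the other 5 collectively hold it with probability 5/6.
The host can always find 2 empty boxes to open, so the reveals don't change that 5/6; it is now spread over the 3 remaining unopened boxes.
P(win by switching) = (5/6) · (1/3) = 5/18.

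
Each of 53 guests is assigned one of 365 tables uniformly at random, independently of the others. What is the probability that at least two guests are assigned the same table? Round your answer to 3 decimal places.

It's easier to compute the probability that all 53 are distinct.
P(all distinct) = 365/365 · 364/365 · ··· · 313/365 ≈ 0.019.
So the probability of at least one match is 1 − 0.019 = 0.981.

0.981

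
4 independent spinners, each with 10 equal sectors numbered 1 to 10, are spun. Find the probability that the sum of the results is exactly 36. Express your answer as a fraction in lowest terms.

7/2000

There are 10^4 = 10000 equally likely outcomes.
The number of ordered 4-tuples from {1,…,10} summing to 36 is 35.
P(sum = 36) = 35/10000 = 7/2000.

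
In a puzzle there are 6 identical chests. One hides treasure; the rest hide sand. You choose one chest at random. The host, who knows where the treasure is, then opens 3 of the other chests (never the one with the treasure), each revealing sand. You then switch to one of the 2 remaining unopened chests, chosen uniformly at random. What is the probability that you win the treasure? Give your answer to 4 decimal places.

0.4167

Your original chest holds the treasure with probability 1/6, so the other 5 collectively hold it with probability 5/6.
The host can always find 3 empty chests to open, so the reveals don't change that 5/6; it is now spread over the 2 remaining unopened chests.
P(win by switching) = (5/6) · (1/2) = 5/12 ≈ 0.4167.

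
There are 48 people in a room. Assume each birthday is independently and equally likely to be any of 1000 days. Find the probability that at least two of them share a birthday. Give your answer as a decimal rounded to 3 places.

0.682

It's easier to compute the probability that all 48 are distinct.
P(all distinct) = 1000/1000 · 999/1000 · ··· · 953/1000 ≈ 0.318.
So the probability of at least one match is 1 − 0.318 = 0.682.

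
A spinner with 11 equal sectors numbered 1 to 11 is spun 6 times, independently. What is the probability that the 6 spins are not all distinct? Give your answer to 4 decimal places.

0.8122

P(all 6 different) = 11/11 · 10/11 · ··· · 6/11 ≈ 0.1878.
P(at least two equal) = 1 − 0.1878 = 0.8122.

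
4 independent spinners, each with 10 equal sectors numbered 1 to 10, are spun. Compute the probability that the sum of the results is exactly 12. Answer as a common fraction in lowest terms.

There are 10^4 = 10000 equally likely outcomes.
The number of ordered 4-tuples from {1,…,10} summing to 12 is 165.
P(sum = 12) = 165/10000 = 33/2000.

33/2000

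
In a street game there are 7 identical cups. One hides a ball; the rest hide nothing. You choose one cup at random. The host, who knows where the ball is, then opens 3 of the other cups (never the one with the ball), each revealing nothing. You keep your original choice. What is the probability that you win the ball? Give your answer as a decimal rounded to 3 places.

0.143

The host can always open 3 empty cups regardless of your choice, so the reveals give no information about your original cup.
P(win by staying) = 1/7 ≈ 0.143.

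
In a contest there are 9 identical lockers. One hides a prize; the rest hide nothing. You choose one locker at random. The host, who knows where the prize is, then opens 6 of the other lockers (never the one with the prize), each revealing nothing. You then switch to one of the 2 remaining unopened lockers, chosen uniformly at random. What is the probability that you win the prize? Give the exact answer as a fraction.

Your original locker holds the prize with probability 1/9, so the other 8 collectively hold it with probability 8/9.
The host can always find 6 empty lockers to open, so the reveals don't change that 8/9; it is now spread over the 2 remaining unopened lockers.
P(win by switching) = (8/9) · (1/2) = 4/9.

4/9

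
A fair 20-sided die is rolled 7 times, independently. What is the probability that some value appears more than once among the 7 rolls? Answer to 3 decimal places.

0.695

P(all 7 different) = 20/20 · 19/20 · ··· · 14/20 ≈ 0.305.
P(at least two equal) = 1 − 0.305 = 0.695.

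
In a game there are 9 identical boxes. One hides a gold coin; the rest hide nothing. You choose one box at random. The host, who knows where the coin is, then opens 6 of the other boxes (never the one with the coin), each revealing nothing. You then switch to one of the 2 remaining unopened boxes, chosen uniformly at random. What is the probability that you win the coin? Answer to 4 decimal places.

0.4444

Your original box holds the coin with probability 1/9, so the other 8 collectively hold it with probability 8/9.
The host can always find 6 empty boxes to open, so the reveals don't change that 8/9; it is now spread over the 2 remaining unopened boxes.
P(win by switching) = (8/9) · (1/2) = 4/9 ≈ 0.4444.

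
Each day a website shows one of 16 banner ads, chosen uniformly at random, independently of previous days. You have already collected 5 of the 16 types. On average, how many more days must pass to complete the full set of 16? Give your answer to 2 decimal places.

Starting from 5 distinct types, each trial gives a new one with probability (16−i)/16 when i types are held, so the wait for the next new type is 16/(16−i).
E = 16/11 + 16/10 + 16/9 + 16/8 + 16/7 + 16/6 + 16/5 + 16/4 + 16/3 + 16/2 + 16/1 = 167422/3465 ≈ 48.32.

48.32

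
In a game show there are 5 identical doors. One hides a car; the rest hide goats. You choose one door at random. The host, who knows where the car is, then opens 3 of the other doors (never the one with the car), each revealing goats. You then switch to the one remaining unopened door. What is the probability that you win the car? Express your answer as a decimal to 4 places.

Your original door holds the car with probability 1/5, so the other 4 collectively hold it with probability 4/5.
The host can always find 3 empty doors to open, so the reveals don't change that 4/5; it is now spread over the 1 remaining unopened door.
P(win by switching) = (4/5) · (1/1) = 4/5 ≈ 0.8000.

0.8000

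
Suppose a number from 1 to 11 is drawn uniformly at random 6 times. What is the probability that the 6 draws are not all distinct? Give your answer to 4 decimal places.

0.8122

P(all 6 different) = 11/11 · 10/11 · ··· · 6/11 ≈ 0.1878.
P(at least two equal) = 1 − 0.1878 = 0.8122.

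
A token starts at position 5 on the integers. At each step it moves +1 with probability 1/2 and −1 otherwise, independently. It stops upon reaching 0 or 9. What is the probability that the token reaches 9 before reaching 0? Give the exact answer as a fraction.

5/9

With a fair step, P(i) = ½P(i−1) + ½P(i+1) with P(0)=0, P(9)=1 has the linear solution P(i) = i/9.
P(5) = 5/9.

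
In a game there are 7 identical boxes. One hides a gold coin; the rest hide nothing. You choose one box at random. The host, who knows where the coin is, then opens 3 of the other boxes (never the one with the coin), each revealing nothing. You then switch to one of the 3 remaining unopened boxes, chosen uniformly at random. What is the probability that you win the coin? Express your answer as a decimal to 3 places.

0.286

Your original box holds the coin with probability 1/7, so the other 6 collectively hold it with probability 6/7.
The host can always find 3 empty boxes to open, so the reveals don't change that 6/7; it is now spread over the 3 remaining unopened boxes.
P(win by switching) = (6/7) · (1/3) = 2/7 ≈ 0.286.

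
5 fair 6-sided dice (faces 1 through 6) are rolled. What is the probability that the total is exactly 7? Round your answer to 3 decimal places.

0.002

There are 6^5 = 7776 equally likely outcomes.
The number of ordered 5-tuples from {1,…,6} summing to 7 is 15.
P(sum = 7) = 15/7776 = 5/2592 ≈ 0.002.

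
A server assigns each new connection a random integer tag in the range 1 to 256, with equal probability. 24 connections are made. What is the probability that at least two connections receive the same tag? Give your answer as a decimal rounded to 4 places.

0.6713

It's easier to compute the probability that all 24 are distinct.
P(all distinct) = 256/256 · 255/256 · ··· · 233/256 ≈ 0.3287.
So the probability of at least one match is 1 − 0.3287 = 0.6713.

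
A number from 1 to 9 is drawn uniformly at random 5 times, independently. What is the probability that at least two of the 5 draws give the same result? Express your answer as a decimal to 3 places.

P(all 5 different) = 9/9 · 8/9 · ··· · 5/9 ≈ 0.256.
P(at least two equal) = 1 − 0.256 = 0.744.

0.744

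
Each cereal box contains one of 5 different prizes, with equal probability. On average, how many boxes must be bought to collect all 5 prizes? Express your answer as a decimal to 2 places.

11.42

After i distinct types are collected, each trial gives a new one with probability (5−i)/5, so the expected wait for the next new type is 5/(5−i).
E = 5/5 + 5/4 + 5/3 + 5/2 + 5/1 = 137/12 ≈ 11.42.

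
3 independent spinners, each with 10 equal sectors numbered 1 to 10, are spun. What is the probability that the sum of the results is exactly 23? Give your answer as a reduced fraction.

There are 10^3 = 1000 equally likely outcomes.
The number of ordered 3-tuples from {1,…,10} summing to 23 is 36.
P(sum = 23) = 36/1000 = 9/250.

9/250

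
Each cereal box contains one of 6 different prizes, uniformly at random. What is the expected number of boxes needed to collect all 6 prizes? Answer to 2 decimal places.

14.70

After i distinct types are collected, each trial gives a new one with probability (6−i)/6, so the expected wait for the next new type is 6/(6−i).
E = 6/6 + 6/5 + 6/4 + 6/3 + 6/2 + 6/1 = 147/10 ≈ 14.70.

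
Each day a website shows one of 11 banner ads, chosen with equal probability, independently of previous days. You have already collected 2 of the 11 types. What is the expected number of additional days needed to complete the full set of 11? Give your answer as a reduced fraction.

Starting from 2 distinct types, each trial gives a new one with probability (11−i)/11 when i types are held, so the wait for the next new type is 11/(11−i).
E = 11/9 + 11/8 + 11/7 + 11/6 + 11/5 + 11/4 + 11/3 + 11/2 + 11/1 = 78419/2520.

78419/2520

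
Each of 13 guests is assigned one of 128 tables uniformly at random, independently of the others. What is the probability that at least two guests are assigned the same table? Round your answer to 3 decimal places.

0.468

It's easier to compute the probability that all 13 are distinct.
P(all distinct) = 128/128 · 127/128 · ··· · 116/128 ≈ 0.532.
So the probability of at least one match is 1 − 0.532 = 0.468.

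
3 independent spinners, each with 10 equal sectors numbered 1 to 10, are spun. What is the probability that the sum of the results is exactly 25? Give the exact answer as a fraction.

There are 10^3 = 1000 equally likely outcomes.
The number of ordered 3-tuples from {1,…,10} summing to 25 is 21.
P(sum = 25) = 21/1000.

21/1000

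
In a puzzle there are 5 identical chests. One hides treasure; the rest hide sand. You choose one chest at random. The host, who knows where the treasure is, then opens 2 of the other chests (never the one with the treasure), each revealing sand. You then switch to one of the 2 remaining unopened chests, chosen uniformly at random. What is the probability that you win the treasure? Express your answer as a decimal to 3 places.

0.400

Your original chest holds the treasure with probability 1/5, so the other 4 collectively hold it with probability 4/5.
The host can always find 2 empty chests to open, so the reveals don't change that 4/5; it is now spread over the 2 remaining unopened chests.
P(win by switching) = (4/5) · (1/2) = 2/5 ≈ 0.400.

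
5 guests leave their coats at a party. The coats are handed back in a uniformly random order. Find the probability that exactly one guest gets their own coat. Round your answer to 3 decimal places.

0.375

Choose which one is fixed: C(5,1) = 5 ways.
The remaining 4 must have no fixed point: D(4) = 9.
P = 5·9/120 = 3/8 ≈ 0.375.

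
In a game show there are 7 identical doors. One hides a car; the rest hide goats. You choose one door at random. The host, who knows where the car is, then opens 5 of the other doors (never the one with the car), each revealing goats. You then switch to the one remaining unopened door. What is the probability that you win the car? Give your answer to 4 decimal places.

0.8571

Your original door holds the car with probability 1/7, so the other 6 collectively hold it with probability 6/7.
The host can always find 5 empty doors to open, so the reveals don't change that 6/7; it is now spread over the 1 remaining unopened door.
P(win by switching) = (6/7) · (1/1) = 6/7 ≈ 0.8571.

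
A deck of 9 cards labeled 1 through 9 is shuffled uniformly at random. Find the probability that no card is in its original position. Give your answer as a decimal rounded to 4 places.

This is the derangement probability: permutations of 9 with no fixed point.
D(9) = 9! · (1 − 1/1! + 1/2! − ··· + (−1)^9/9!) = 133496.
P = 133496/362880 = 16687/45360 ≈ 0.3679.

0.3679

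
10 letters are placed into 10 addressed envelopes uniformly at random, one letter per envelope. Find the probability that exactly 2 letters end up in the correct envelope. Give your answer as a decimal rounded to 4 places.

Choose which 2 of the 10 are fixed: C(10,2) = 45 ways.
The remaining 8 must have no fixed point: D(8) = 14833.
P = 45·14833/3628800 = 2119/11520 ≈ 0.1839.

0.1839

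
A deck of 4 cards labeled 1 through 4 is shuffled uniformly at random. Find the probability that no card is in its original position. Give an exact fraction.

3/8

This is the derangement probability: permutations of 4 with no fixed point.
D(4) = 4! · (1 − 1/1! + 1/2! − ··· + (−1)^4/4!) = 9.
P = 9/24 = 3/8.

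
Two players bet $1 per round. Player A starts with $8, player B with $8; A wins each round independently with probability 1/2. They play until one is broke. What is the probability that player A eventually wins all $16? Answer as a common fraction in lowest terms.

1/2

With a fair step, P(i) = ½P(i−1) + ½P(i+1) with P(0)=0, P(16)=1 has the linear solution P(i) = i/16.
P(8) = 8/16 = 1/2.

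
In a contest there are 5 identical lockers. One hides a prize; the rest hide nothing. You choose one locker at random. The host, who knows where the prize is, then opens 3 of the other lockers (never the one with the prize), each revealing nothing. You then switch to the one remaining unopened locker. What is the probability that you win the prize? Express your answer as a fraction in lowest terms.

Your original locker holds the prize with probability 1/5, so the other 4 collectively hold it with probability 4/5.
The host can always find 3 empty lockers to open, so the reveals don't change that 4/5; it is now spread over the 1 remaining unopened locker.
P(win by switching) = (4/5) · (1/1) = 4/5.

4/5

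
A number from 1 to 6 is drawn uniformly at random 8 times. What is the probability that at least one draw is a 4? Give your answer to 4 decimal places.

0.7674

P(no draw is a 4) = (5/6)^8 ≈ 0.2326.
P(at least one) = 1 − 0.2326 = 0.7674.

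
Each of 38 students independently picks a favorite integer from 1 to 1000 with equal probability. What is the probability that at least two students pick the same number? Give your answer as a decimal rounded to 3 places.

0.509

It's easier to compute the probability that all 38 are distinct.
P(all distinct) = 1000/1000 · 999/1000 · ··· · 963/1000 ≈ 0.491.
So the probability of at least one match is 1 − 0.491 = 0.509.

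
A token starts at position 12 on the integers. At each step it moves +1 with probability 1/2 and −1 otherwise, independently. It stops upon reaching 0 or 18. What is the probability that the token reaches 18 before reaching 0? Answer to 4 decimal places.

With a fair step, P(i) = ½P(i−1) + ½P(i+1) with P(0)=0, P(18)=1 has the linear solution P(i) = i/18.
P(12) = 12/18 = 2/3 ≈ 0.6667.

0.6667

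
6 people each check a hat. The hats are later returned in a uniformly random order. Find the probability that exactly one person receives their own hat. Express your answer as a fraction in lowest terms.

11/30

Choose which one is fixed: C(6,1) = 6 ways.
The remaining 5 must have no fixed point: D(5) = 44.
P = 6·44/720 = 11/30.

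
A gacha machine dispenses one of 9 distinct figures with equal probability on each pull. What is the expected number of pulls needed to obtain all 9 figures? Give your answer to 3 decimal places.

After i distinct types are collected, each trial gives a new one with probability (9−i)/9, so the expected wait for the next new type is 9/(9−i).
E = 9/9 + 9/8 + 9/7 + 9/6 + 9/5 + 9/4 + 9/3 + 9/2 + 9/1 = 7129/280 ≈ 25.461.

25.461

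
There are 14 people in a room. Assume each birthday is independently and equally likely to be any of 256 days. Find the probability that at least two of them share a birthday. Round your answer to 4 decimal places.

0.3036

It's easier to compute the probability that all 14 are distinct.
P(all distinct) = 256/256 · 255/256 · ··· · 243/256 ≈ 0.6964.
So the probability of at least one match is 1 − 0.6964 = 0.3036.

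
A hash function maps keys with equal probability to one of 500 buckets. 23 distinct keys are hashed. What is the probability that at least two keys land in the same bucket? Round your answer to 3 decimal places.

0.402

It's easier to compute the probability that all 23 are distinct.
P(all distinct) = 500/500 · 499/500 · ··· · 478/500 ≈ 0.598.
So the probability of at least one match is 1 − 0.598 = 0.402.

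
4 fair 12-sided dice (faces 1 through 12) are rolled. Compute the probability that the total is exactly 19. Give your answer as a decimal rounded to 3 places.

There are 12^4 = 20736 equally likely outcomes.
The number of ordered 4-tuples from {1,…,12} summing to 19 is 736.
P(sum = 19) = 736/20736 = 23/648 ≈ 0.035.

0.035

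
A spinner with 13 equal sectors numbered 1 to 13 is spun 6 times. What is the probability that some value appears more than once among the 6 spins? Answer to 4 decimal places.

0.7440

P(all 6 different) = 13/13 · 12/13 · ··· · 8/13 ≈ 0.2560.
P(at least two equal) = 1 − 0.2560 = 0.7440.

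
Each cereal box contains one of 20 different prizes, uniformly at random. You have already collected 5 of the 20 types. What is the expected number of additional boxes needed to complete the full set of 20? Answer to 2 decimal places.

Starting from 5 distinct types, each trial gives a new one with probability (20−i)/20 when i types are held, so the wait for the next new type is 20/(20−i).
E = 20/15 + 20/14 + 20/13 + 20/12 + 20/11 + 20/10 + 20/9 + 20/8 + 20/7 + 20/6 + 20/5 + 20/4 + 20/3 + 20/2 + 20/1 = 1195757/18018 ≈ 66.36.

66.36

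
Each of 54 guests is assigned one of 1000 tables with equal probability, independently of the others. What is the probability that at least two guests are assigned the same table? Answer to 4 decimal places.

It's easier to compute the probability that all 54 are distinct.
P(all distinct) = 1000/1000 · 999/1000 · ··· · 947/1000 ≈ 0.2329.
So the probability of at least one match is 1 − 0.2329 = 0.7671.

0.7671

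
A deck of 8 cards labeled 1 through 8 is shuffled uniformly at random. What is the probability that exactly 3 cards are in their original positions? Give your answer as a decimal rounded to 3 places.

Choose which 3 of the 8 are fixed: C(8,3) = 56 ways.
The remaining 5 must have no fixed point: D(5) = 44.
P = 56·44/40320 = 11/180 ≈ 0.061.

0.061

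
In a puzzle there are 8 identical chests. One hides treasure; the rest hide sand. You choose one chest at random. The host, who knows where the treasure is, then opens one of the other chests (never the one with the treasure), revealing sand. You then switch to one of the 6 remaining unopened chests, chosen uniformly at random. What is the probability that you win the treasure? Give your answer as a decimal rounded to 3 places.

0.146

Your original chest holds the treasure with probability 1/8, so the other 7 collectively hold it with probability 7/8.
The host can always find an empty chest to open, so this doesn't change that 7/8; it is now spread over the 6 remaining unopened chests.
P(win by switching) = (7/8) · (1/6) = 7/48 ≈ 0.146.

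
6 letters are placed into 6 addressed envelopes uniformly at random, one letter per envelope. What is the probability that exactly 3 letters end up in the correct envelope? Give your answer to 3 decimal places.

Choose which 3 of the 6 are fixed: C(6,3) = 20 ways.
The remaining 3 must have no fixed point: D(3) = 2.
P = 20·2/720 = 1/18 ≈ 0.056.

0.056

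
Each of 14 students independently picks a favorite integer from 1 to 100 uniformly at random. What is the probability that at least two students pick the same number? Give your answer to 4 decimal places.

It's easier to compute the probability that all 14 are distinct.
P(all distinct) = 100/100 · 99/100 · ··· · 87/100 ≈ 0.3852.
So the probability of at least one match is 1 − 0.3852 = 0.6148.

0.6148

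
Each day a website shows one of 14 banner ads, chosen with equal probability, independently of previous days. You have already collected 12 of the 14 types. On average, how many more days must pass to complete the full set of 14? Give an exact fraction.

Starting from 12 distinct types, each trial gives a new one with probability (14−i)/14 when i types are held, so the wait for the next new type is 14/(14−i).
E = 14/2 + 14/1 = 21.

21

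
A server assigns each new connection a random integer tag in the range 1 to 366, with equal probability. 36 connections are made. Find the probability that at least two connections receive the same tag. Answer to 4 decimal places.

It's easier to compute the probability that all 36 are distinct.
P(all distinct) = 366/366 · 365/366 · ··· · 331/366 ≈ 0.1687.
So the probability of at least one match is 1 − 0.1687 = 0.8313.

0.8313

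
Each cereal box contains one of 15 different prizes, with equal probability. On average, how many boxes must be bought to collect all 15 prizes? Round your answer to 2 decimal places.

After i distinct types are collected, each trial gives a new one with probability (15−i)/15, so the expected wait for the next new type is 15/(15−i).
E = 15/15 + 15/14 + 15/13 + 15/12 + 15/11 + 15/10 + 15/9 + 15/8 + 15/7 + 15/6 + 15/5 + 15/4 + 15/3 + 15/2 + 15/1 = 1195757/24024 ≈ 49.77.

49.77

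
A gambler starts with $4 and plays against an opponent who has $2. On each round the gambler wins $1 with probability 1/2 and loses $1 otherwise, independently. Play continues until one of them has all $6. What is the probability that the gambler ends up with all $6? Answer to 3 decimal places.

With a fair step, P(i) = ½P(i−1) + ½P(i+1) with P(0)=0, P(6)=1 has the linear solution P(i) = i/6.
P(4) = 4/6 = 2/3 ≈ 0.667.

0.667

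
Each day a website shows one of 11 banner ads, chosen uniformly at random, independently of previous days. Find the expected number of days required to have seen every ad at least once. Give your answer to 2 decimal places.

33.22

After i distinct types are collected, each trial gives a new one with probability (11−i)/11, so the expected wait for the next new type is 11/(11−i).
E = 11/11 + 11/10 + 11/9 + 11/8 + 11/7 + 11/6 + 11/5 + 11/4 + 11/3 + 11/2 + 11/1 = 83711/2520 ≈ 33.22.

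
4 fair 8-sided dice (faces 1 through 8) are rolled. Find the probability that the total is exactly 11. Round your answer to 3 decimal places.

0.029

There are 8^4 = 4096 equally likely outcomes.
The number of ordered 4-tuples from {1,…,8} summing to 11 is 120.
P(sum = 11) = 120/4096 = 15/512 ≈ 0.029.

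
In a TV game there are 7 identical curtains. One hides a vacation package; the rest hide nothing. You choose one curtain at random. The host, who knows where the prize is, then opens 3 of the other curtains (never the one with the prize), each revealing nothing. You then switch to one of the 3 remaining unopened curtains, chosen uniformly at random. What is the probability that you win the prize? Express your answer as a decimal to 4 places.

Your original curtain holds the prize with probability 1/7, so the other 6 collectively hold it with probability 6/7.
The host can always find 3 empty curtains to open, so the reveals don't change that 6/7; it is now spread over the 3 remaining unopened curtains.
P(win by switching) = (6/7) · (1/3) = 2/7 ≈ 0.2857.

0.2857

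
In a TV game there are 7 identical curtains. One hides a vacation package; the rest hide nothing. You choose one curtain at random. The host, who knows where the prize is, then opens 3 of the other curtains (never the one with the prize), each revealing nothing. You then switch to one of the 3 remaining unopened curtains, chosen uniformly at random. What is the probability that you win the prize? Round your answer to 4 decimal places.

0.2857

Your original curtain holds the prize with probability 1/7, so the other 6 collectively hold it with probability 6/7.
The host can always find 3 empty curtains to open, so the reveals don't change that 6/7; it is now spread over the 3 remaining unopened curtains.
P(win by switching) = (6/7) · (1/3) = 2/7 ≈ 0.2857.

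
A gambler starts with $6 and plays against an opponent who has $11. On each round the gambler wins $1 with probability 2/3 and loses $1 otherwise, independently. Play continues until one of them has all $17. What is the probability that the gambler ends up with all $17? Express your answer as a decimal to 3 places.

Let r = q/p = (1/3)/(2/3) = 1/2. The recurrence P(i) = p·P(i+1) + q·P(i−1) with P(0)=0, P(17)=1 gives P(i) = (1 − r^i)/(1 − r^17).
P(6) = (1 − (1/2)^6) / (1 − (1/2)^17) = 129024/131071 ≈ 0.984.

0.984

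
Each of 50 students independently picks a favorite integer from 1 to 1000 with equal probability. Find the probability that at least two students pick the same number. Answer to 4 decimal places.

0.7123

It's easier to compute the probability that all 50 are distinct.
P(all distinct) = 1000/1000 · 999/1000 · ··· · 951/1000 ≈ 0.2877.
So the probability of at least one match is 1 − 0.2877 = 0.7123.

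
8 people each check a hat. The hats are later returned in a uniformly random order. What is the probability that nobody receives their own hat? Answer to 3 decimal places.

This is the derangement probability: permutations of 8 with no fixed point.
D(8) = 8! · (1 − 1/1! + 1/2! − ··· + (−1)^8/8!) = 14833.
P = 14833/40320 = 2119/5760 ≈ 0.368.

0.368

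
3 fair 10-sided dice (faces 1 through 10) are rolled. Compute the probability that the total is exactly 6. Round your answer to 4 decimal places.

There are 10^3 = 1000 equally likely outcomes.
The number of ordered 3-tuples from {1,…,10} summing to 6 is 10.
P(sum = 6) = 10/1000 = 1/100 ≈ 0.0100.

0.0100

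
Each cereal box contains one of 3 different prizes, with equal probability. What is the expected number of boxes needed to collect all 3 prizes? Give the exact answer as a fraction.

11/2

After i distinct types are collected, each trial gives a new one with probability (3−i)/3, so the expected wait for the next new type is 3/(3−i).
E = 3/3 + 3/2 + 3/1 = 11/2.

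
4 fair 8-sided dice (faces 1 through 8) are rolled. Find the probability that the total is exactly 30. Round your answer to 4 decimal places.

0.0024

There are 8^4 = 4096 equally likely outcomes.
The number of ordered 4-tuples from {1,…,8} summing to 30 is 10.
P(sum = 30) = 10/4096 = 5/2048 ≈ 0.0024.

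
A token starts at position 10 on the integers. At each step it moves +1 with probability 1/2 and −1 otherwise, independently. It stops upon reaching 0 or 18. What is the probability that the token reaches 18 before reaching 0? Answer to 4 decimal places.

With a fair step, P(i) = ½P(i−1) + ½P(i+1) with P(0)=0, P(18)=1 has the linear solution P(i) = i/18.
P(10) = 10/18 = 5/9 ≈ 0.5556.

0.5556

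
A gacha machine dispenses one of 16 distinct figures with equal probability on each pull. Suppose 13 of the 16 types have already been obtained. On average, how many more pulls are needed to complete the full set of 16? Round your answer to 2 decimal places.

29.33

Starting from 13 distinct types, each trial gives a new one with probability (16−i)/16 when i types are held, so the wait for the next new type is 16/(16−i).
E = 16/3 + 16/2 + 16/1 = 88/3 ≈ 29.33.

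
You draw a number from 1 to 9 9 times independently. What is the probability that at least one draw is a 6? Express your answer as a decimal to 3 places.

P(no draw is a 6) = (8/9)^9 ≈ 0.346.
P(at least one) = 1 − 0.346 = 0.654.

0.654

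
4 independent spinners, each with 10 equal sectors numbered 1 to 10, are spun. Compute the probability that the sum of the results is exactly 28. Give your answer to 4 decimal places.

0.0415

There are 10^4 = 10000 equally likely outcomes.
The number of ordered 4-tuples from {1,…,10} summing to 28 is 415.
P(sum = 28) = 415/10000 = 83/2000 ≈ 0.0415.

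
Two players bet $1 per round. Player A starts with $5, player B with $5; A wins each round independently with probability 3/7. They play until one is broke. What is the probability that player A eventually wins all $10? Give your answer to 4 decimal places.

Let r = q/p = (4/7)/(3/7) = 4/3. The recurrence P(i) = p·P(i+1) + q·P(i−1) with P(0)=0, P(10)=1 gives P(i) = (1 − r^i)/(1 − r^10).
P(5) = (1 − (4/3)^5) / (1 − (4/3)^10) = 243/1267 ≈ 0.1918.

0.1918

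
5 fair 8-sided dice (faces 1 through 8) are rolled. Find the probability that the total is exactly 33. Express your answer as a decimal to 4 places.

0.0101

There are 8^5 = 32768 equally likely outcomes.
The number of ordered 5-tuples from {1,…,8} summing to 33 is 330.
P(sum = 33) = 330/32768 = 165/16384 ≈ 0.0101.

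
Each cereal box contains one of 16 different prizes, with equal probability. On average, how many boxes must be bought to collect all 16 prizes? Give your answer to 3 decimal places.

54.092

After i distinct types are collected, each trial gives a new one with probability (16−i)/16, so the expected wait for the next new type is 16/(16−i).
E = 16/16 + 16/15 + 16/14 + 16/13 + 16/12 + 16/11 + 16/10 + 16/9 + 16/8 + 16/7 + 16/6 + 16/5 + 16/4 + 16/3 + 16/2 + 16/1 = 2436559/45045 ≈ 54.092.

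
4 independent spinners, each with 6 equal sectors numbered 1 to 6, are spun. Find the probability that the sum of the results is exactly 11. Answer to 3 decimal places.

0.080

There are 6^4 = 1296 equally likely outcomes.
The number of ordered 4-tuples from {1,…,6} summing to 11 is 104.
P(sum = 11) = 104/1296 = 13/162 ≈ 0.080.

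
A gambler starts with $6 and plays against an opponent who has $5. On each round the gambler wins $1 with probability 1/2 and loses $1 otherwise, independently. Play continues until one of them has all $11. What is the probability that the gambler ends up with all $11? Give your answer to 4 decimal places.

0.5455

With a fair step, P(i) = ½P(i−1) + ½P(i+1) with P(0)=0, P(11)=1 has the linear solution P(i) = i/11.
P(6) = 6/11 ≈ 0.5455.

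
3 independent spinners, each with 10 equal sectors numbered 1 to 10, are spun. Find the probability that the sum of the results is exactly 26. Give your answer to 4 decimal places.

0.0150

There are 10^3 = 1000 equally likely outcomes.
The number of ordered 3-tuples from {1,…,10} summing to 26 is 15.
P(sum = 26) = 15/1000 = 3/200 ≈ 0.0150.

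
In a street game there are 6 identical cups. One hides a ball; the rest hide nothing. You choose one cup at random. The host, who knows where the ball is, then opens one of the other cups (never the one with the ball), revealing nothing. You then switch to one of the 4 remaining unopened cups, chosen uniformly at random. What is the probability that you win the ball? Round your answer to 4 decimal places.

0.2083

Your original cup holds the ball with probability 1/6, so the other 5 collectively hold it with probability 5/6.
The host can always find an empty cup to open, so this doesn't change that 5/6; it is now spread over the 4 remaining unopened cups.
P(win by switching) = (5/6) · (1/4) = 5/24 ≈ 0.2083.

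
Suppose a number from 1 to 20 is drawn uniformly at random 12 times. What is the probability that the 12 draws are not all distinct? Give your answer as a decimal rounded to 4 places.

P(all 12 different) = 20/20 · 19/20 · ··· · 9/20 ≈ 0.0147.
P(at least two equal) = 1 − 0.0147 = 0.9853.

0.9853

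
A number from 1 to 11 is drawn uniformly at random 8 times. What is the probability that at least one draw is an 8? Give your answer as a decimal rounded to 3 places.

P(no draw is an 8) = (10/11)^8 ≈ 0.467.
P(at least one) = 1 − 0.467 = 0.533.

0.533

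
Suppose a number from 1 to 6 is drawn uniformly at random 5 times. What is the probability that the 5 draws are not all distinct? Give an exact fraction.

P(all 5 different) = 6/6 · 5/6 · ··· · 2/6 = 5/54.
P(at least two equal) = 1 − 5/54 = 49/54.

49/54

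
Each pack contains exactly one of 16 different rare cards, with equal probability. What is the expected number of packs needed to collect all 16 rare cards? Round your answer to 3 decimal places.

After i distinct types are collected, each trial gives a new one with probability (16−i)/16, so the expected wait for the next new type is 16/(16−i).
E = 16/16 + 16/15 + 16/14 + 16/13 + 16/12 + 16/11 + 16/10 + 16/9 + 16/8 + 16/7 + 16/6 + 16/5 + 16/4 + 16/3 + 16/2 + 16/1 = 2436559/45045 ≈ 54.092.

54.092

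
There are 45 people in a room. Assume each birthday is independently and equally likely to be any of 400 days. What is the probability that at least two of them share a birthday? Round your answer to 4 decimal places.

It's easier to compute the probability that all 45 are distinct.
P(all distinct) = 400/400 · 399/400 · ··· · 356/400 ≈ 0.0764.
So the probability of at least one match is 1 − 0.0764 = 0.9236.

0.9236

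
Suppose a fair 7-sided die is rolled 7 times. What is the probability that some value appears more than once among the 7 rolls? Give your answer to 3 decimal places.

0.994

P(all 7 different) = 7/7 · 6/7 · ··· · 1/7 ≈ 0.006.
P(at least two equal) = 1 − 0.006 = 0.994.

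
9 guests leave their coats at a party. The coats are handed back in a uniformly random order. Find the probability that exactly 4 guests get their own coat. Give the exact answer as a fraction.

11/720

Choose which 4 of the 9 are fixed: C(9,4) = 126 ways.
The remaining 5 must have no fixed point: D(5) = 44.
P = 126·44/362880 = 11/720.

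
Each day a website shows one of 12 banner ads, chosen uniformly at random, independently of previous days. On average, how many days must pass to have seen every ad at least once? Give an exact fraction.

86021/2310

After i distinct types are collected, each trial gives a new one with probability (12−i)/12, so the expected wait for the next new type is 12/(12−i).
E = 12/12 + 12/11 + 12/10 + 12/9 + 12/8 + 12/7 + 12/6 + 12/5 + 12/4 + 12/3 + 12/2 + 12/1 = 86021/2310.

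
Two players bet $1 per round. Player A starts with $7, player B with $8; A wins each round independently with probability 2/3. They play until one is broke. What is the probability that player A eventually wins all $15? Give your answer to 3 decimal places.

Let r = q/p = (1/3)/(2/3) = 1/2. The recurrence P(i) = p·P(i+1) + q·P(i−1) with P(0)=0, P(15)=1 gives P(i) = (1 − r^i)/(1 − r^15).
P(7) = (1 − (1/2)^7) / (1 − (1/2)^15) = 32512/32767 ≈ 0.992.

0.992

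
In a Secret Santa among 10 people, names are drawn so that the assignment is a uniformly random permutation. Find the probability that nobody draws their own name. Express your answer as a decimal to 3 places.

0.368

This is the derangement probability: permutations of 10 with no fixed point.
D(10) = 10! · (1 − 1/1! + 1/2! − ··· + (−1)^10/10!) = 1334961.
P = 1334961/3628800 = 16481/44800 ≈ 0.368.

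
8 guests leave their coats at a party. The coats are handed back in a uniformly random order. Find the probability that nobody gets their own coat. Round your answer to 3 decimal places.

This is the derangement probability: permutations of 8 with no fixed point.
D(8) = 8! · (1 − 1/1! + 1/2! − ··· + (−1)^8/8!) = 14833.
P = 14833/40320 = 2119/5760 ≈ 0.368.

0.368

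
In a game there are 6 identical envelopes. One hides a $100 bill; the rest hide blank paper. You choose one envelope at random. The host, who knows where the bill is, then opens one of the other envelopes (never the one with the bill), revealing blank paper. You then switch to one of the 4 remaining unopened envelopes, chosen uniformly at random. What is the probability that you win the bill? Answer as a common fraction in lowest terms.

Your original envelope holds the bill with probability 1/6, so the other 5 collectively hold it with probability 5/6.
The host can always find an empty envelope to open, so this doesn't change that 5/6; it is now spread over the 4 remaining unopened envelopes.
P(win by switching) = (5/6) · (1/4) = 5/24.

5/24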